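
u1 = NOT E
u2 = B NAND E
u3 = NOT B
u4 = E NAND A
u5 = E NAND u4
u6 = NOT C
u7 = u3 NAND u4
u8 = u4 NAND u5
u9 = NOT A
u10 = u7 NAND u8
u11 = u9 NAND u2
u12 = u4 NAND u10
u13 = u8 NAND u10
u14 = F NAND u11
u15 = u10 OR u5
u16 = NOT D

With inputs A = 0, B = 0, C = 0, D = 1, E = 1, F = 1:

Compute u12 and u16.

u12 = 0, u16 = 0

u3 = NOT B = NOT 0 = 1
u4 = E NAND A = 1 NAND 0 = 1
u5 = E NAND u4 = 1 NAND 1 = 0
u7 = u3 NAND u4 = 1 NAND 1 = 0
u8 = u4 NAND u5 = 1 NAND 0 = 1
u10 = u7 NAND u8 = 0 NAND 1 = 1
u12 = u4 NAND u10 = 1 NAND 1 = 0
u16 = NOT D = NOT 1 = 0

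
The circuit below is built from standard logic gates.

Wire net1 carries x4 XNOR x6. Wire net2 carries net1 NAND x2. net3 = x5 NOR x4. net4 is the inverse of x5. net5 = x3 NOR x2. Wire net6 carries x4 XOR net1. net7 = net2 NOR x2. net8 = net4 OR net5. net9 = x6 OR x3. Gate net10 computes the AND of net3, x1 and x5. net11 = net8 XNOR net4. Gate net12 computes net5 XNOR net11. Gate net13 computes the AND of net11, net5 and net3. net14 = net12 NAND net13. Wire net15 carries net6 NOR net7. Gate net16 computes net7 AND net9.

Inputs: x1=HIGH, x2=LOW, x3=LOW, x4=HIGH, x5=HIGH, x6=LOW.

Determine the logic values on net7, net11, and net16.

net1 = x4 XNOR x6 = HIGH XNOR LOW = LOW
net2 = net1 NAND x2 = LOW NAND LOW = HIGH
net4 = NOT x5 = NOT HIGH = LOW
net5 = x3 NOR x2 = LOW NOR LOW = HIGH
net7 = net2 NOR x2 = HIGH NOR LOW = LOW
net8 = net4 OR net5 = LOW OR HIGH = HIGH
net9 = x6 OR x3 = LOW OR LOW = LOW
net11 = net8 XNOR net4 = HIGH XNOR LOW = LOW
net16 = net7 AND net9 = LOW AND LOW = LOW

net7 = LOW  net11 = LOW  net16 = LOW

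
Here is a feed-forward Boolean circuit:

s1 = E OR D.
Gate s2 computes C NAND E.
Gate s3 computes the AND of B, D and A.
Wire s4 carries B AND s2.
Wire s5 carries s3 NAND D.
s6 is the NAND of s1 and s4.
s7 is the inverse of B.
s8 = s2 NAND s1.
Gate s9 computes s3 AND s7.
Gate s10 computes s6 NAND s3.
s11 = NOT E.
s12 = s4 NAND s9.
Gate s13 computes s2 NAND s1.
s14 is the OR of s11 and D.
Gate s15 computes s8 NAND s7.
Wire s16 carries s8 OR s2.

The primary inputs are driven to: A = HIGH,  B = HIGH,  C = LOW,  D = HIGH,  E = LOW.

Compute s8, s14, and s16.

s1 = E OR D = LOW OR HIGH = HIGH
s2 = C NAND E = LOW NAND LOW = HIGH
s8 = s2 NAND s1 = HIGH NAND HIGH = LOW
s11 = NOT E = NOT LOW = HIGH
s14 = s11 OR D = HIGH OR HIGH = HIGH
s16 = s8 OR s2 = LOW OR HIGH = HIGH

s8 = LOW, s14 = HIGH, s16 = HIGH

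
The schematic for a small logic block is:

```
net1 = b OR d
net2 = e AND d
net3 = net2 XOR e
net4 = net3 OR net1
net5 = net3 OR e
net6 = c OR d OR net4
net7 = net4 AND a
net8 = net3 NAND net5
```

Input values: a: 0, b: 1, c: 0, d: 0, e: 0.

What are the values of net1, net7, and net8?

net1 = 1, net7 = 0, net8 = 1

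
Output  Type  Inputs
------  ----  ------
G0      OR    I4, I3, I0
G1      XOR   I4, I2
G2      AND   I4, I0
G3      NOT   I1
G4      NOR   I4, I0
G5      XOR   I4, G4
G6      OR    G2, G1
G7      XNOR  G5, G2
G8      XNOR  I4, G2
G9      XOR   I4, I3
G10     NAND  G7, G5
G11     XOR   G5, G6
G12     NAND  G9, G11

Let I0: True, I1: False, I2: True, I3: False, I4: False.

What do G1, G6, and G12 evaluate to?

G1 = I4 XOR I2 = False XOR True = True
G2 = I4 AND I0 = False AND True = False
G4 = I4 NOR I0 = False NOR True = False
G5 = I4 XOR G4 = False XOR False = False
G6 = G2 OR G1 = False OR True = True
G9 = I4 XOR I3 = False XOR False = False
G11 = G5 XOR G6 = False XOR True = True
G12 = G9 NAND G11 = False NAND True = True

G1 = True, G6 = True, G12 = True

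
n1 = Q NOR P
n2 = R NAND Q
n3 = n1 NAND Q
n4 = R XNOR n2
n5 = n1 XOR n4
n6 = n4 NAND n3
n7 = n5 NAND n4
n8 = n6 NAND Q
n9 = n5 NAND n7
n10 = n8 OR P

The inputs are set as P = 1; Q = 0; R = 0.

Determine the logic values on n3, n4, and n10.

n1 = Q NOR P = 0 NOR 1 = 0
n2 = R NAND Q = 0 NAND 0 = 1
n3 = n1 NAND Q = 0 NAND 0 = 1
n4 = R XNOR n2 = 0 XNOR 1 = 0
n6 = n4 NAND n3 = 0 NAND 1 = 1
n8 = n6 NAND Q = 1 NAND 0 = 1
n10 = n8 OR P = 1 OR 1 = 1

n3 = 1  n4 = 0  n10 = 1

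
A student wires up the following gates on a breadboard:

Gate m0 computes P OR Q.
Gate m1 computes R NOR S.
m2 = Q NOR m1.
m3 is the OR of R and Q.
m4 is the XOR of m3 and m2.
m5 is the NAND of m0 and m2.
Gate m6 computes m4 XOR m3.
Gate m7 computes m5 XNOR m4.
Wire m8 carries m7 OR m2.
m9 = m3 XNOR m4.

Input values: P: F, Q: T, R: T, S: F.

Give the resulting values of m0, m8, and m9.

m0 = T, m8 = T, m9 = T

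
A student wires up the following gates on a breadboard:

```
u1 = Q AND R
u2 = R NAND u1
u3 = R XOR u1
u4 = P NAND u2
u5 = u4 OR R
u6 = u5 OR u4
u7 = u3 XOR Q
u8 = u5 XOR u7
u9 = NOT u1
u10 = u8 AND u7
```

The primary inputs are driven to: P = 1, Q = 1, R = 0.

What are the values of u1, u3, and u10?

u1 = 0, u3 = 0, u10 = 1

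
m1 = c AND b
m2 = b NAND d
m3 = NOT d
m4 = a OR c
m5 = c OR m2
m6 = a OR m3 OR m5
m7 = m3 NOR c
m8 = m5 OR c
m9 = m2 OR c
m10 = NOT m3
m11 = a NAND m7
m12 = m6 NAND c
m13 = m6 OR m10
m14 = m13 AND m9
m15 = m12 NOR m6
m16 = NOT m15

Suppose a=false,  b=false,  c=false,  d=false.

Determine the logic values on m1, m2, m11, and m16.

m1 = false, m2 = true, m11 = true, m16 = true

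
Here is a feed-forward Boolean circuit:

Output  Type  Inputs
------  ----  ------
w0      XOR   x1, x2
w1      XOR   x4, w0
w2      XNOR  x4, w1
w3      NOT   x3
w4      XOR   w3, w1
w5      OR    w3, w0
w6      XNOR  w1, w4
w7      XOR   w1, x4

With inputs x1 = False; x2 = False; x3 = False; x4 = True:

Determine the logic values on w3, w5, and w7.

w3 = True  w5 = True  w7 = False

w0 = x1 XOR x2 = False XOR False = False
w1 = x4 XOR w0 = True XOR False = True
w3 = NOT x3 = NOT False = True
w5 = w3 OR w0 = True OR False = True
w7 = w1 XOR x4 = True XOR True = False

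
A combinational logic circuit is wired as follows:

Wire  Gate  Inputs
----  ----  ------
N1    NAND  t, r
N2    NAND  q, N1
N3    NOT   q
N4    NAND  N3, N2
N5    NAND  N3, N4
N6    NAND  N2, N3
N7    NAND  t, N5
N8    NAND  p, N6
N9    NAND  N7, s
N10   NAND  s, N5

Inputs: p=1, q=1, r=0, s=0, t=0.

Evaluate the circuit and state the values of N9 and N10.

N9 = 1, N10 = 1

N1 = t NAND r = 0 NAND 0 = 1
N2 = q NAND N1 = 1 NAND 1 = 0
N3 = NOT q = NOT 1 = 0
N4 = N3 NAND N2 = 0 NAND 0 = 1
N5 = N3 NAND N4 = 0 NAND 1 = 1
N7 = t NAND N5 = 0 NAND 1 = 1
N9 = N7 NAND s = 1 NAND 0 = 1
N10 = s NAND N5 = 0 NAND 1 = 1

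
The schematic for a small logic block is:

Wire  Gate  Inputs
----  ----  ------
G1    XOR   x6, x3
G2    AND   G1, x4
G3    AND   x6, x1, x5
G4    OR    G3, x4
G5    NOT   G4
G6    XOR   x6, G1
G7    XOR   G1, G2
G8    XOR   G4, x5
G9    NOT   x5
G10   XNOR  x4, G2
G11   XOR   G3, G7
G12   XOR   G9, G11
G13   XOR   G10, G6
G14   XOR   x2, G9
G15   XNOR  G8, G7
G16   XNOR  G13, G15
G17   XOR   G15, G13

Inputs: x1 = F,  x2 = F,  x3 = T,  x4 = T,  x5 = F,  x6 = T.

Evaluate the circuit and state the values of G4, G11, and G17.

G4 = T  G11 = F  G17 = T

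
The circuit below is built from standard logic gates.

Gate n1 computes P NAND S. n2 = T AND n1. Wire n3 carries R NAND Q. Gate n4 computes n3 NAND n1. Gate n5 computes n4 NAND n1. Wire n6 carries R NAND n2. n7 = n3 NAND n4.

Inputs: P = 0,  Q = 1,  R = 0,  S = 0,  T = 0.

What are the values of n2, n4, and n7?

n1 = P NAND S = 0 NAND 0 = 1
n2 = T AND n1 = 0 AND 1 = 0
n3 = R NAND Q = 0 NAND 1 = 1
n4 = n3 NAND n1 = 1 NAND 1 = 0
n7 = n3 NAND n4 = 1 NAND 0 = 1

n2 = 0, n4 = 0, n7 = 1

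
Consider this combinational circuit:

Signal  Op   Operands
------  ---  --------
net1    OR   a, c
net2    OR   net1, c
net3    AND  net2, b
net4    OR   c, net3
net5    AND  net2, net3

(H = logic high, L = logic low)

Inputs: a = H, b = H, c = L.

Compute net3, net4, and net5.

net3 = H  net4 = H  net5 = H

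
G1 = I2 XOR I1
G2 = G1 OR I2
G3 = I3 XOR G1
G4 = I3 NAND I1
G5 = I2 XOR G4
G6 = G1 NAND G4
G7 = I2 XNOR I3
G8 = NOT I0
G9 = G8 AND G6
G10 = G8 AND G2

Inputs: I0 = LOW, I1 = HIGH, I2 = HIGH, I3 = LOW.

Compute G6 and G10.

G6 = HIGH; G10 = HIGH

G1 = I2 XOR I1 = HIGH XOR HIGH = LOW
G2 = G1 OR I2 = LOW OR HIGH = HIGH
G4 = I3 NAND I1 = LOW NAND HIGH = HIGH
G6 = G1 NAND G4 = LOW NAND HIGH = HIGH
G8 = NOT I0 = NOT LOW = HIGH
G10 = G8 AND G2 = HIGH AND HIGH = HIGH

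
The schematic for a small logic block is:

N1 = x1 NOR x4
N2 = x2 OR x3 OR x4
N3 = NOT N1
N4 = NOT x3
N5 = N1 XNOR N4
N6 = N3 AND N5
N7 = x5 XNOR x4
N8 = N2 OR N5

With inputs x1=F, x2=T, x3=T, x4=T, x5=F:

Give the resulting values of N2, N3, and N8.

N1 = x1 NOR x4 = F NOR T = F
N2 = x2 OR x3 OR x4 = T OR T OR T = T
N3 = NOT N1 = NOT F = T
N4 = NOT x3 = NOT T = F
N5 = N1 XNOR N4 = F XNOR F = T
N8 = N2 OR N5 = T OR T = T

N2 = T, N3 = T, N8 = T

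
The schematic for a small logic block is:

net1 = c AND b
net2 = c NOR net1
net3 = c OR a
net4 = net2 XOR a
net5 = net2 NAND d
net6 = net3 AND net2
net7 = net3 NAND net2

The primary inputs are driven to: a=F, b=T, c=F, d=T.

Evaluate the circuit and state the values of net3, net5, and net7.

net3 = F  net5 = F  net7 = T

net1 = c AND b = F AND T = F
net2 = c NOR net1 = F NOR F = T
net3 = c OR a = F OR F = F
net5 = net2 NAND d = T NAND T = F
net7 = net3 NAND net2 = F NAND T = T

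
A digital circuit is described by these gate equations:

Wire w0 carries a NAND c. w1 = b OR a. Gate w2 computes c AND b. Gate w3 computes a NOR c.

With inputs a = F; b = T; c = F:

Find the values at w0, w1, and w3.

w0 = T; w1 = T; w3 = T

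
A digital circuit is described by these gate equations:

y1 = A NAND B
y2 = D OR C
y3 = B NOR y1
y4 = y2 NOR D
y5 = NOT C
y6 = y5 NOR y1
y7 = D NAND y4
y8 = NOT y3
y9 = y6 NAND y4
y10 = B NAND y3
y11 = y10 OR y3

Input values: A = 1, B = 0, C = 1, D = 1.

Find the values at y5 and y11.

y5 = 0, y11 = 1

y1 = A NAND B = 1 NAND 0 = 1
y3 = B NOR y1 = 0 NOR 1 = 0
y5 = NOT C = NOT 1 = 0
y10 = B NAND y3 = 0 NAND 0 = 1
y11 = y10 OR y3 = 1 OR 0 = 1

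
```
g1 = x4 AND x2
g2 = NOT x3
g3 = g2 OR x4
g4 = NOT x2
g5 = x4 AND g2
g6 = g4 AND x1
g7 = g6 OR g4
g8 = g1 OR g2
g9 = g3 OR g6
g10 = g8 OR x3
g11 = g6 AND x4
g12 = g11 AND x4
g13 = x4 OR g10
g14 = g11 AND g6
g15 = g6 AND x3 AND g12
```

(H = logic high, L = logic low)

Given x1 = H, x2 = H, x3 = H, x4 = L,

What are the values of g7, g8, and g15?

g1 = x4 AND x2 = L AND H = L
g2 = NOT x3 = NOT H = L
g4 = NOT x2 = NOT H = L
g6 = g4 AND x1 = L AND H = L
g7 = g6 OR g4 = L OR L = L
g8 = g1 OR g2 = L OR L = L
g11 = g6 AND x4 = L AND L = L
g12 = g11 AND x4 = L AND L = L
g15 = g6 AND x3 AND g12 = L AND H AND L = L

g7 = L, g8 = L, g15 = L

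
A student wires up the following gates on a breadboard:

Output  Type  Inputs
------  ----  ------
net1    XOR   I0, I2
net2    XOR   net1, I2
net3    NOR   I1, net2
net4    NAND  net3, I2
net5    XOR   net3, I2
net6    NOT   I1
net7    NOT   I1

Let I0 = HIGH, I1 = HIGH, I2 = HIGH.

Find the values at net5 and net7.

net5 = HIGH  net7 = LOW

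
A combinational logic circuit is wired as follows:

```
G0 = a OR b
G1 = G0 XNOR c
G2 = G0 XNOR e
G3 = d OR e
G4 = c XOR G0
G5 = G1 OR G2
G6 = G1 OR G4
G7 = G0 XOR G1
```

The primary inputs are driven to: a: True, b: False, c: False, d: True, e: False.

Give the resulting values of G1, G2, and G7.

G1 = False  G2 = False  G7 = True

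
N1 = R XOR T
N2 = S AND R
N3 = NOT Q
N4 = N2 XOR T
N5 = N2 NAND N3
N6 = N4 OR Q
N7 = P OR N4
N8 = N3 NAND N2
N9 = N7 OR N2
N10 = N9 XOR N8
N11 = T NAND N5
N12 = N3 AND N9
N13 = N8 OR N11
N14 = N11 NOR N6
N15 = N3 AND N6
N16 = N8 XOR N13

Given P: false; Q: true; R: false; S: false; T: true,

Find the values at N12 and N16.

N12 = false, N16 = false

N2 = S AND R = false AND false = false
N3 = NOT Q = NOT true = false
N4 = N2 XOR T = false XOR true = true
N5 = N2 NAND N3 = false NAND false = true
N7 = P OR N4 = false OR true = true
N8 = N3 NAND N2 = false NAND false = true
N9 = N7 OR N2 = true OR false = true
N11 = T NAND N5 = true NAND true = false
N12 = N3 AND N9 = false AND true = false
N13 = N8 OR N11 = true OR false = true
N16 = N8 XOR N13 = true XOR true = false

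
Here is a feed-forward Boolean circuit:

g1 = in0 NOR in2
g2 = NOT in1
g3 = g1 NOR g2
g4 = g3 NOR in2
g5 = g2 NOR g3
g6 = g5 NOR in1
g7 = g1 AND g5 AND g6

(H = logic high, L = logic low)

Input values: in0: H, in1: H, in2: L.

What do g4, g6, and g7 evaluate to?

g1 = in0 NOR in2 = H NOR L = L
g2 = NOT in1 = NOT H = L
g3 = g1 NOR g2 = L NOR L = H
g4 = g3 NOR in2 = H NOR L = L
g5 = g2 NOR g3 = L NOR H = L
g6 = g5 NOR in1 = L NOR H = L
g7 = g1 AND g5 AND g6 = L AND L AND L = L

g4 = L; g6 = L; g7 = L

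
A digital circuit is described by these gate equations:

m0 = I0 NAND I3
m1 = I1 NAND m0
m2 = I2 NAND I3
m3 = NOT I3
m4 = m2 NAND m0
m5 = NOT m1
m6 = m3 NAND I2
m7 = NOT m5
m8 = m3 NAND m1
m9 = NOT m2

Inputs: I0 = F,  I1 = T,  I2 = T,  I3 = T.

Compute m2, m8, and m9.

m0 = I0 NAND I3 = F NAND T = T
m1 = I1 NAND m0 = T NAND T = F
m2 = I2 NAND I3 = T NAND T = F
m3 = NOT I3 = NOT T = F
m8 = m3 NAND m1 = F NAND F = T
m9 = NOT m2 = NOT F = T

m2 = F, m8 = T, m9 = T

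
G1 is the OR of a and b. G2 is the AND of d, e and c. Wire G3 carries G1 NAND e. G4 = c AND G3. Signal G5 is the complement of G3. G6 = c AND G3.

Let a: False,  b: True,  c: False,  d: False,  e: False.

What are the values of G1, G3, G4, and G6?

G1 = a OR b = False OR True = True
G3 = G1 NAND e = True NAND False = True
G4 = c AND G3 = False AND True = False
G6 = c AND G3 = False AND True = False

G1 = True  G3 = True  G4 = False  G6 = False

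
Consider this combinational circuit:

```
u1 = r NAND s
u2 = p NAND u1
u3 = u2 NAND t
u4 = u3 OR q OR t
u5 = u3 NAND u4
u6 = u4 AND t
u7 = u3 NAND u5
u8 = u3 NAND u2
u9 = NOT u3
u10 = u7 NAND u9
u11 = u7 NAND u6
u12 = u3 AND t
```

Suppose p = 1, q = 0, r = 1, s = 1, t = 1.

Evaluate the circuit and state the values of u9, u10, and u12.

u1 = r NAND s = 1 NAND 1 = 0
u2 = p NAND u1 = 1 NAND 0 = 1
u3 = u2 NAND t = 1 NAND 1 = 0
u4 = u3 OR q OR t = 0 OR 0 OR 1 = 1
u5 = u3 NAND u4 = 0 NAND 1 = 1
u7 = u3 NAND u5 = 0 NAND 1 = 1
u9 = NOT u3 = NOT 0 = 1
u10 = u7 NAND u9 = 1 NAND 1 = 0
u12 = u3 AND t = 0 AND 1 = 0

u9 = 1  u10 = 0  u12 = 0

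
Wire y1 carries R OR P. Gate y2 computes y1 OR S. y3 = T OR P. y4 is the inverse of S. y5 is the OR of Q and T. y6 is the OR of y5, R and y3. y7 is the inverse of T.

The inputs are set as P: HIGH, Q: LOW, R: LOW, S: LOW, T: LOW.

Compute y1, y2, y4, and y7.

y1 = HIGH  y2 = HIGH  y4 = HIGH  y7 = HIGH

y1 = R OR P = LOW OR HIGH = HIGH
y2 = y1 OR S = HIGH OR LOW = HIGH
y4 = NOT S = NOT LOW = HIGH
y7 = NOT T = NOT LOW = HIGH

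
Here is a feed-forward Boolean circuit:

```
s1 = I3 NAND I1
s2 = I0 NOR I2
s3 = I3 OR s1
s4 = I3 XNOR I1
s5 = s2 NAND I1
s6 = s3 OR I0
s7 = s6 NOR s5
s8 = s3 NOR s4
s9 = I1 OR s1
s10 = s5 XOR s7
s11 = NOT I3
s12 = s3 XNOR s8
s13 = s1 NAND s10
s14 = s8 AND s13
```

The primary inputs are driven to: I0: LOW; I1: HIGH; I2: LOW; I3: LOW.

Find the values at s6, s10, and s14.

s1 = I3 NAND I1 = LOW NAND HIGH = HIGH
s2 = I0 NOR I2 = LOW NOR LOW = HIGH
s3 = I3 OR s1 = LOW OR HIGH = HIGH
s4 = I3 XNOR I1 = LOW XNOR HIGH = LOW
s5 = s2 NAND I1 = HIGH NAND HIGH = LOW
s6 = s3 OR I0 = HIGH OR LOW = HIGH
s7 = s6 NOR s5 = HIGH NOR LOW = LOW
s8 = s3 NOR s4 = HIGH NOR LOW = LOW
s10 = s5 XOR s7 = LOW XOR LOW = LOW
s13 = s1 NAND s10 = HIGH NAND LOW = HIGH
s14 = s8 AND s13 = LOW AND HIGH = LOW

s6 = HIGH, s10 = LOW, s14 = LOW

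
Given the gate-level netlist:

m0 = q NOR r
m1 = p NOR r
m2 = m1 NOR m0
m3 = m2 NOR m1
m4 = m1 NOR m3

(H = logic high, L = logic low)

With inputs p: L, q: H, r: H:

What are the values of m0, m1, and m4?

m0 = L  m1 = L  m4 = H

m0 = q NOR r = H NOR H = L
m1 = p NOR r = L NOR H = L
m2 = m1 NOR m0 = L NOR L = H
m3 = m2 NOR m1 = H NOR L = L
m4 = m1 NOR m3 = L NOR L = H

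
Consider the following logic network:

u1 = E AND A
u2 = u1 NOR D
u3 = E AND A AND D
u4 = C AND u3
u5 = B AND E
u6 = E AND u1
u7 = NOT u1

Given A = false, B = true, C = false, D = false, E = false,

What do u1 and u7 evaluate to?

u1 = false, u7 = true

u1 = E AND A = false AND false = false
u7 = NOT u1 = NOT false = true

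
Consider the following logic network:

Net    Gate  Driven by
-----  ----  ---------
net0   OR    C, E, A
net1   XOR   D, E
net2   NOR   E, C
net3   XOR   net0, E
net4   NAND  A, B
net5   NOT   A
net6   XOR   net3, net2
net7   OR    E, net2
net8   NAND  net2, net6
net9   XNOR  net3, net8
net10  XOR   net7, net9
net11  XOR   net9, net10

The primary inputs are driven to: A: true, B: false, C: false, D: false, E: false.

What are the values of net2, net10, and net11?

net0 = C OR E OR A = false OR false OR true = true
net2 = E NOR C = false NOR false = true
net3 = net0 XOR E = true XOR false = true
net6 = net3 XOR net2 = true XOR true = false
net7 = E OR net2 = false OR true = true
net8 = net2 NAND net6 = true NAND false = true
net9 = net3 XNOR net8 = true XNOR true = true
net10 = net7 XOR net9 = true XOR true = false
net11 = net9 XOR net10 = true XOR false = true

net2 = true  net10 = false  net11 = true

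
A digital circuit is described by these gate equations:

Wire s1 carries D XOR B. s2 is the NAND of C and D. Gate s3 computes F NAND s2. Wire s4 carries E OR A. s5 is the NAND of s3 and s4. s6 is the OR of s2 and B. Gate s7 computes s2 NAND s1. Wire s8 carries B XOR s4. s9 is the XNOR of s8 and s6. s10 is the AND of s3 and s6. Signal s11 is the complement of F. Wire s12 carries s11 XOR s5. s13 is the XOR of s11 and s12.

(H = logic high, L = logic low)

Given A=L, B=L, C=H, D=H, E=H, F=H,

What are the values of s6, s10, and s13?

s6 = L  s10 = L  s13 = L

s2 = C NAND D = H NAND H = L
s3 = F NAND s2 = H NAND L = H
s4 = E OR A = H OR L = H
s5 = s3 NAND s4 = H NAND H = L
s6 = s2 OR B = L OR L = L
s10 = s3 AND s6 = H AND L = L
s11 = NOT F = NOT H = L
s12 = s11 XOR s5 = L XOR L = L
s13 = s11 XOR s12 = L XOR L = L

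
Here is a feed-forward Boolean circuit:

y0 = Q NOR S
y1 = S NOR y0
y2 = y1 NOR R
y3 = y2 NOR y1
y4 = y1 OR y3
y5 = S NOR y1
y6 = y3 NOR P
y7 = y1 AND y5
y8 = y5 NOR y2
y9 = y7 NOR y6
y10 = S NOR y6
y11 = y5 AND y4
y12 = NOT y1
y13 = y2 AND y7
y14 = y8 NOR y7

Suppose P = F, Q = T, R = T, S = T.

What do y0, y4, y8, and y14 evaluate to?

y0 = F; y4 = T; y8 = T; y14 = F

y0 = Q NOR S = T NOR T = F
y1 = S NOR y0 = T NOR F = F
y2 = y1 NOR R = F NOR T = F
y3 = y2 NOR y1 = F NOR F = T
y4 = y1 OR y3 = F OR T = T
y5 = S NOR y1 = T NOR F = F
y7 = y1 AND y5 = F AND F = F
y8 = y5 NOR y2 = F NOR F = T
y14 = y8 NOR y7 = T NOR F = F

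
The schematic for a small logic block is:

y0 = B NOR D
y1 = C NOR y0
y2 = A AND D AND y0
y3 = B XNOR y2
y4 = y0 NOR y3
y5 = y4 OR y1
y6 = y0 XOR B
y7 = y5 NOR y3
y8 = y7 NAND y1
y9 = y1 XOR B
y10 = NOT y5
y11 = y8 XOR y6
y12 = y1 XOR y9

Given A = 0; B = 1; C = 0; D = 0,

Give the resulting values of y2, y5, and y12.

y2 = 0; y5 = 1; y12 = 1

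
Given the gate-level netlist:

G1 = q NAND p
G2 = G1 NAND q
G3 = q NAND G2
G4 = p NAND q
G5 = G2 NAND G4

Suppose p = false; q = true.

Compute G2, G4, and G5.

G2 = false, G4 = true, G5 = true

G1 = q NAND p = true NAND false = true
G2 = G1 NAND q = true NAND true = false
G4 = p NAND q = false NAND true = true
G5 = G2 NAND G4 = false NAND true = true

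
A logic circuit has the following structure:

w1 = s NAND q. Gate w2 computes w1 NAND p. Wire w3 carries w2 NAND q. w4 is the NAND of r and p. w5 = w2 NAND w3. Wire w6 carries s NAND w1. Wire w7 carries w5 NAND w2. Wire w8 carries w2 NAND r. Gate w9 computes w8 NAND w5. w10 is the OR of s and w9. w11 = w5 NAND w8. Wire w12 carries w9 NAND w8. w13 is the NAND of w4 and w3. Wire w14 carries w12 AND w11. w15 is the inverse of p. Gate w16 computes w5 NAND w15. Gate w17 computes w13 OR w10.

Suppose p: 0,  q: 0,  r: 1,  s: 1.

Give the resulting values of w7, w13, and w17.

w7 = 1, w13 = 0, w17 = 1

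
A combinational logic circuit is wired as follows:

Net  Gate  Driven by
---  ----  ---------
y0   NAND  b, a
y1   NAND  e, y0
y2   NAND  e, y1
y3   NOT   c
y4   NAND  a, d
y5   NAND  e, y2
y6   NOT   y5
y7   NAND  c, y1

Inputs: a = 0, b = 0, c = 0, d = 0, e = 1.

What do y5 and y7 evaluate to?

y5 = 0  y7 = 1

y0 = b NAND a = 0 NAND 0 = 1
y1 = e NAND y0 = 1 NAND 1 = 0
y2 = e NAND y1 = 1 NAND 0 = 1
y5 = e NAND y2 = 1 NAND 1 = 0
y7 = c NAND y1 = 0 NAND 0 = 1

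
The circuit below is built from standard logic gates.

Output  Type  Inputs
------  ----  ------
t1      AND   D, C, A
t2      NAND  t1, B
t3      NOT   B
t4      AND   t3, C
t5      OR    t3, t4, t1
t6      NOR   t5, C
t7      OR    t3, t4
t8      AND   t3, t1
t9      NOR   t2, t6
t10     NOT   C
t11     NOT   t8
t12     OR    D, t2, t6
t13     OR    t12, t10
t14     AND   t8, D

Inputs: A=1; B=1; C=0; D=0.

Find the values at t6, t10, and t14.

t6 = 1, t10 = 1, t14 = 0

t1 = D AND C AND A = 0 AND 0 AND 1 = 0
t3 = NOT B = NOT 1 = 0
t4 = t3 AND C = 0 AND 0 = 0
t5 = t3 OR t4 OR t1 = 0 OR 0 OR 0 = 0
t6 = t5 NOR C = 0 NOR 0 = 1
t8 = t3 AND t1 = 0 AND 0 = 0
t10 = NOT C = NOT 0 = 1
t14 = t8 AND D = 0 AND 0 = 0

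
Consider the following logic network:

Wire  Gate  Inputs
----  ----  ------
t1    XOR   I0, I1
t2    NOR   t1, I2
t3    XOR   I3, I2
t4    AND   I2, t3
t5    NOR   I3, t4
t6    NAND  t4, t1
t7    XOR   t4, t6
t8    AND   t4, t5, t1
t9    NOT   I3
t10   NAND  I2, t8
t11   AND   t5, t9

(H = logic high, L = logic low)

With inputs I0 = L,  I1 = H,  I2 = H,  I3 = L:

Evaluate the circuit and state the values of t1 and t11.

t1 = I0 XOR I1 = L XOR H = H
t3 = I3 XOR I2 = L XOR H = H
t4 = I2 AND t3 = H AND H = H
t5 = I3 NOR t4 = L NOR H = L
t9 = NOT I3 = NOT L = H
t11 = t5 AND t9 = L AND H = L

t1 = H  t11 = L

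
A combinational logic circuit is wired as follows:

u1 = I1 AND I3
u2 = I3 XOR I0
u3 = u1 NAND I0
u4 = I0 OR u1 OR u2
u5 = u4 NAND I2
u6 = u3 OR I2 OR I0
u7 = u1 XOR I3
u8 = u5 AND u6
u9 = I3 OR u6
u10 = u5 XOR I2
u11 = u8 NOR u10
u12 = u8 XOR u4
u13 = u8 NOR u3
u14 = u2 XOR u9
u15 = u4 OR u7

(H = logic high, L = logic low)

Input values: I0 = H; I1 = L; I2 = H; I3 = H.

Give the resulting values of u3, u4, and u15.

u1 = I1 AND I3 = L AND H = L
u2 = I3 XOR I0 = H XOR H = L
u3 = u1 NAND I0 = L NAND H = H
u4 = I0 OR u1 OR u2 = H OR L OR L = H
u7 = u1 XOR I3 = L XOR H = H
u15 = u4 OR u7 = H OR H = H

u3 = H  u4 = H  u15 = H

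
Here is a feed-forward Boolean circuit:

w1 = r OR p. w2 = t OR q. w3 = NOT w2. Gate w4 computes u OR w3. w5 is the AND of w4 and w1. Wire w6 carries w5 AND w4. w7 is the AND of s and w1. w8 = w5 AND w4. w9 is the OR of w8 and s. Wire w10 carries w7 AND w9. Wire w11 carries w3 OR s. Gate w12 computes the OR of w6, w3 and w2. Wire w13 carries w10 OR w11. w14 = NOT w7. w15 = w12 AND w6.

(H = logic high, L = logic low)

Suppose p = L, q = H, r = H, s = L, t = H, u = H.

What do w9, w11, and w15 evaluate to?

w1 = r OR p = H OR L = H
w2 = t OR q = H OR H = H
w3 = NOT w2 = NOT H = L
w4 = u OR w3 = H OR L = H
w5 = w4 AND w1 = H AND H = H
w6 = w5 AND w4 = H AND H = H
w8 = w5 AND w4 = H AND H = H
w9 = w8 OR s = H OR L = H
w11 = w3 OR s = L OR L = L
w12 = w6 OR w3 OR w2 = H OR L OR H = H
w15 = w12 AND w6 = H AND H = H

w9 = H, w11 = L, w15 = H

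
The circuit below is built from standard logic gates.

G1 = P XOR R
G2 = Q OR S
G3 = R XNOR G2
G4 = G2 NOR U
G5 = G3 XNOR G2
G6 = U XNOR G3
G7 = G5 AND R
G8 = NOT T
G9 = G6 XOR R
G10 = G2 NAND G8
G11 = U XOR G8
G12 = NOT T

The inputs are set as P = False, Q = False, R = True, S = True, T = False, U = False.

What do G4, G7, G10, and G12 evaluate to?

G4 = False; G7 = True; G10 = False; G12 = True

G2 = Q OR S = False OR True = True
G3 = R XNOR G2 = True XNOR True = True
G4 = G2 NOR U = True NOR False = False
G5 = G3 XNOR G2 = True XNOR True = True
G7 = G5 AND R = True AND True = True
G8 = NOT T = NOT False = True
G10 = G2 NAND G8 = True NAND True = False
G12 = NOT T = NOT False = True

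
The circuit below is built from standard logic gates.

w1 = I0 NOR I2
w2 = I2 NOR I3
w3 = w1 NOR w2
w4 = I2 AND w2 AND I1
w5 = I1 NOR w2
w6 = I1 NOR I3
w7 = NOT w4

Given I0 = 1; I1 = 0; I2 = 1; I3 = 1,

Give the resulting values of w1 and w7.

w1 = 0; w7 = 1

w1 = I0 NOR I2 = 1 NOR 1 = 0
w2 = I2 NOR I3 = 1 NOR 1 = 0
w4 = I2 AND w2 AND I1 = 1 AND 0 AND 0 = 0
w7 = NOT w4 = NOT 0 = 1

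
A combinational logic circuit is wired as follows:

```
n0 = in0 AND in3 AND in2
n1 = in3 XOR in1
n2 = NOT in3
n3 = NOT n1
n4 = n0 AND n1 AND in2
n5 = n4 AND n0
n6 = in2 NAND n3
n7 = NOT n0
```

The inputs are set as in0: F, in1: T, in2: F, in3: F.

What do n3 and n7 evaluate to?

n0 = in0 AND in3 AND in2 = F AND F AND F = F
n1 = in3 XOR in1 = F XOR T = T
n3 = NOT n1 = NOT T = F
n7 = NOT n0 = NOT F = T

n3 = F; n7 = T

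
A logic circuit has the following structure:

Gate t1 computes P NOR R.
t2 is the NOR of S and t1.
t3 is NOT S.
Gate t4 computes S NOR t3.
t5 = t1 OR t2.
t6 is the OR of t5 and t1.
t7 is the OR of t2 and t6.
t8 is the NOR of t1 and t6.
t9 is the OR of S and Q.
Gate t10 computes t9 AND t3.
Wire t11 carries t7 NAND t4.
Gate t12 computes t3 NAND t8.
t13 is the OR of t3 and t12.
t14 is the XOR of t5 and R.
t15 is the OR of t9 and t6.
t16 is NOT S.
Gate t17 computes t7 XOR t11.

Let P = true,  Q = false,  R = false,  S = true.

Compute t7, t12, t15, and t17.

t7 = false, t12 = true, t15 = true, t17 = true

t1 = P NOR R = true NOR false = false
t2 = S NOR t1 = true NOR false = false
t3 = NOT S = NOT true = false
t4 = S NOR t3 = true NOR false = false
t5 = t1 OR t2 = false OR false = false
t6 = t5 OR t1 = false OR false = false
t7 = t2 OR t6 = false OR false = false
t8 = t1 NOR t6 = false NOR false = true
t9 = S OR Q = true OR false = true
t11 = t7 NAND t4 = false NAND false = true
t12 = t3 NAND t8 = false NAND true = true
t15 = t9 OR t6 = true OR false = true
t17 = t7 XOR t11 = false XOR true = true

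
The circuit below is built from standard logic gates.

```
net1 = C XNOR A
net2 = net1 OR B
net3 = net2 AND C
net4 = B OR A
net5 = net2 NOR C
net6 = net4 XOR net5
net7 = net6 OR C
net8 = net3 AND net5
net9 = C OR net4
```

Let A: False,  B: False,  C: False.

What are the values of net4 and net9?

net4 = False; net9 = False

net4 = B OR A = False OR False = False
net9 = C OR net4 = False OR False = False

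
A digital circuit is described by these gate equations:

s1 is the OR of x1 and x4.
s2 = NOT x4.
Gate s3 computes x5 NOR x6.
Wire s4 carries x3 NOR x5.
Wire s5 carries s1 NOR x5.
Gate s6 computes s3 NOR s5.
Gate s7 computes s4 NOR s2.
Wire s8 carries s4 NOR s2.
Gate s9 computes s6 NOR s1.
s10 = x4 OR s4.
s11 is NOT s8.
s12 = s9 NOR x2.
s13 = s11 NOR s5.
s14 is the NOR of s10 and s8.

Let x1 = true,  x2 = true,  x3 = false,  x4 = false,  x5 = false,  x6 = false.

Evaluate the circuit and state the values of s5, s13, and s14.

s5 = false; s13 = false; s14 = false

s1 = x1 OR x4 = true OR false = true
s2 = NOT x4 = NOT false = true
s4 = x3 NOR x5 = false NOR false = true
s5 = s1 NOR x5 = true NOR false = false
s8 = s4 NOR s2 = true NOR true = false
s10 = x4 OR s4 = false OR true = true
s11 = NOT s8 = NOT false = true
s13 = s11 NOR s5 = true NOR false = false
s14 = s10 NOR s8 = true NOR false = false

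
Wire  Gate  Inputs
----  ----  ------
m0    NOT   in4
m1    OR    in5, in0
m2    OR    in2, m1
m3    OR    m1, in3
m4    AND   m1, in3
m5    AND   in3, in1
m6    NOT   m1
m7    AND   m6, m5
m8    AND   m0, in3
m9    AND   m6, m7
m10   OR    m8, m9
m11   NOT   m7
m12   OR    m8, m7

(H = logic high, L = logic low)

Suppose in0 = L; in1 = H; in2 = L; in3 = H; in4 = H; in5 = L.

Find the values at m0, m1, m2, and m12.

m0 = L  m1 = L  m2 = L  m12 = H

m0 = NOT in4 = NOT H = L
m1 = in5 OR in0 = L OR L = L
m2 = in2 OR m1 = L OR L = L
m5 = in3 AND in1 = H AND H = H
m6 = NOT m1 = NOT L = H
m7 = m6 AND m5 = H AND H = H
m8 = m0 AND in3 = L AND H = L
m12 = m8 OR m7 = L OR H = H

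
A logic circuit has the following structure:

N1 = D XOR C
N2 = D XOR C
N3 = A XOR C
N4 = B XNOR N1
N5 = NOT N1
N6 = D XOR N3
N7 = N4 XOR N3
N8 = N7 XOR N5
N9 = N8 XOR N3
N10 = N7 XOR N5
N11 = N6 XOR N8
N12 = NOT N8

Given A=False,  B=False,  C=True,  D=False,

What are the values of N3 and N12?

N1 = D XOR C = False XOR True = True
N3 = A XOR C = False XOR True = True
N4 = B XNOR N1 = False XNOR True = False
N5 = NOT N1 = NOT True = False
N7 = N4 XOR N3 = False XOR True = True
N8 = N7 XOR N5 = True XOR False = True
N12 = NOT N8 = NOT True = False

N3 = True, N12 = False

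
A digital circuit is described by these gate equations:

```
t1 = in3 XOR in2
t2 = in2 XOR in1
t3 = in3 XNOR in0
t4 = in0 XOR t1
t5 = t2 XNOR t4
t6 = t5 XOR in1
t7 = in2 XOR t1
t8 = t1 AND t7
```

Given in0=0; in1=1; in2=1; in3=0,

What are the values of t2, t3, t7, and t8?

t2 = 0  t3 = 1  t7 = 0  t8 = 0

t1 = in3 XOR in2 = 0 XOR 1 = 1
t2 = in2 XOR in1 = 1 XOR 1 = 0
t3 = in3 XNOR in0 = 0 XNOR 0 = 1
t7 = in2 XOR t1 = 1 XOR 1 = 0
t8 = t1 AND t7 = 1 AND 0 = 0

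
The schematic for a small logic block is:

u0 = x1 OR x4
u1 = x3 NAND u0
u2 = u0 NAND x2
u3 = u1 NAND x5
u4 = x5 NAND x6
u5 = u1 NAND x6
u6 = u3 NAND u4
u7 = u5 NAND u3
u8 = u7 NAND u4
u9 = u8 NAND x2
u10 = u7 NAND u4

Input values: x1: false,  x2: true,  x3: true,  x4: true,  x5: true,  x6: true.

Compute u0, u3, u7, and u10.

u0 = x1 OR x4 = false OR true = true
u1 = x3 NAND u0 = true NAND true = false
u3 = u1 NAND x5 = false NAND true = true
u4 = x5 NAND x6 = true NAND true = false
u5 = u1 NAND x6 = false NAND true = true
u7 = u5 NAND u3 = true NAND true = false
u10 = u7 NAND u4 = false NAND false = true

u0 = true  u3 = true  u7 = false  u10 = true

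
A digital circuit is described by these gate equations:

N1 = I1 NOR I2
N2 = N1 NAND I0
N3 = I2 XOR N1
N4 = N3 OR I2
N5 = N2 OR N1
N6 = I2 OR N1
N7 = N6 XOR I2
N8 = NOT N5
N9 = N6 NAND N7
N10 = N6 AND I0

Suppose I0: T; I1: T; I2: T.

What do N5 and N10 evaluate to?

N1 = I1 NOR I2 = T NOR T = F
N2 = N1 NAND I0 = F NAND T = T
N5 = N2 OR N1 = T OR F = T
N6 = I2 OR N1 = T OR F = T
N10 = N6 AND I0 = T AND T = T

N5 = T; N10 = T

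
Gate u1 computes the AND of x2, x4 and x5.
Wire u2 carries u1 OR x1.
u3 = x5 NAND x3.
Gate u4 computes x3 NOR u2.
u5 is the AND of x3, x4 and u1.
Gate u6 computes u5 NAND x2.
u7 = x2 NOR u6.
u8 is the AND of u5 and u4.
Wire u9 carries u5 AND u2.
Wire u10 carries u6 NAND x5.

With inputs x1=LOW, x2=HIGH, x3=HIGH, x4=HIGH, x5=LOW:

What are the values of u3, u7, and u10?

u1 = x2 AND x4 AND x5 = HIGH AND HIGH AND LOW = LOW
u3 = x5 NAND x3 = LOW NAND HIGH = HIGH
u5 = x3 AND x4 AND u1 = HIGH AND HIGH AND LOW = LOW
u6 = u5 NAND x2 = LOW NAND HIGH = HIGH
u7 = x2 NOR u6 = HIGH NOR HIGH = LOW
u10 = u6 NAND x5 = HIGH NAND LOW = HIGH

u3 = HIGH, u7 = LOW, u10 = HIGH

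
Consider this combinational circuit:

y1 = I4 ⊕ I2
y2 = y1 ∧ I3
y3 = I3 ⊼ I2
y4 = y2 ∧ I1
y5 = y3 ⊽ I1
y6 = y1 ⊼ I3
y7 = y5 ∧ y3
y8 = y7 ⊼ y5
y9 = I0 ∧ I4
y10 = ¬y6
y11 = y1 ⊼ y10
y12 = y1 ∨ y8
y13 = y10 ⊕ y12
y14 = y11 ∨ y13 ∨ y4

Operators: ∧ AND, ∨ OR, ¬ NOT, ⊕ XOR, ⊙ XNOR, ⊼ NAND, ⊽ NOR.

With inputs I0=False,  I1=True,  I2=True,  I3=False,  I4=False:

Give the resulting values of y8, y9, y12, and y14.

y1 = I4 XOR I2 = False XOR True = True
y2 = y1 AND I3 = True AND False = False
y3 = I3 NAND I2 = False NAND True = True
y4 = y2 AND I1 = False AND True = False
y5 = y3 NOR I1 = True NOR True = False
y6 = y1 NAND I3 = True NAND False = True
y7 = y5 AND y3 = False AND True = False
y8 = y7 NAND y5 = False NAND False = True
y9 = I0 AND I4 = False AND False = False
y10 = NOT y6 = NOT True = False
y11 = y1 NAND y10 = True NAND False = True
y12 = y1 OR y8 = True OR True = True
y13 = y10 XOR y12 = False XOR True = True
y14 = y11 OR y13 OR y4 = True OR True OR False = True

y8 = True, y9 = False, y12 = True, y14 = True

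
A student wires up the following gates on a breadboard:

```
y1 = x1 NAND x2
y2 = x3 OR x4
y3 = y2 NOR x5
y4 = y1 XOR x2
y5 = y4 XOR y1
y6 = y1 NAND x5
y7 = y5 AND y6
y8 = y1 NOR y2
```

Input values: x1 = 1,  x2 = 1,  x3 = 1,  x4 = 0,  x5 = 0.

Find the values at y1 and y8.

y1 = x1 NAND x2 = 1 NAND 1 = 0
y2 = x3 OR x4 = 1 OR 0 = 1
y8 = y1 NOR y2 = 0 NOR 1 = 0

y1 = 0; y8 = 0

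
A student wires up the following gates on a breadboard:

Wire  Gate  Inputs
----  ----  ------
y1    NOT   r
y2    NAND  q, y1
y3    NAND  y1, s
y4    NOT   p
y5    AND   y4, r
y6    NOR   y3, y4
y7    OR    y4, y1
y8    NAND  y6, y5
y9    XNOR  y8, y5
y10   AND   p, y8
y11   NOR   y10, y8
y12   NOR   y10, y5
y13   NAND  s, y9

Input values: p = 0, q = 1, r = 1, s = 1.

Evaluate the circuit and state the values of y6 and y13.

y1 = NOT r = NOT 1 = 0
y3 = y1 NAND s = 0 NAND 1 = 1
y4 = NOT p = NOT 0 = 1
y5 = y4 AND r = 1 AND 1 = 1
y6 = y3 NOR y4 = 1 NOR 1 = 0
y8 = y6 NAND y5 = 0 NAND 1 = 1
y9 = y8 XNOR y5 = 1 XNOR 1 = 1
y13 = s NAND y9 = 1 NAND 1 = 0

y6 = 0, y13 = 0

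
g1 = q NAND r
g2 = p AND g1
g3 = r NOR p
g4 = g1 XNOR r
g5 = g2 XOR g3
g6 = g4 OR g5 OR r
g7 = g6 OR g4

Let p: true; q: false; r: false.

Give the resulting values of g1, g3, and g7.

g1 = true, g3 = false, g7 = true

g1 = q NAND r = false NAND false = true
g2 = p AND g1 = true AND true = true
g3 = r NOR p = false NOR true = false
g4 = g1 XNOR r = true XNOR false = false
g5 = g2 XOR g3 = true XOR false = true
g6 = g4 OR g5 OR r = false OR true OR false = true
g7 = g6 OR g4 = true OR false = true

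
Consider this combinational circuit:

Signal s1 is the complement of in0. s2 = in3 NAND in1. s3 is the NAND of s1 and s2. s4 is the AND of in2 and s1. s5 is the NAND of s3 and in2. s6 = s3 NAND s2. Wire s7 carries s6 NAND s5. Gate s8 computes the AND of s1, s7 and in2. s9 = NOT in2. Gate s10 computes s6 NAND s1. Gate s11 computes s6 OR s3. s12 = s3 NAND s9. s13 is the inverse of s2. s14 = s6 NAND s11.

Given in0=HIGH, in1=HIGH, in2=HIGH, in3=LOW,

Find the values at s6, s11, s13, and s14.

s6 = LOW; s11 = HIGH; s13 = LOW; s14 = HIGH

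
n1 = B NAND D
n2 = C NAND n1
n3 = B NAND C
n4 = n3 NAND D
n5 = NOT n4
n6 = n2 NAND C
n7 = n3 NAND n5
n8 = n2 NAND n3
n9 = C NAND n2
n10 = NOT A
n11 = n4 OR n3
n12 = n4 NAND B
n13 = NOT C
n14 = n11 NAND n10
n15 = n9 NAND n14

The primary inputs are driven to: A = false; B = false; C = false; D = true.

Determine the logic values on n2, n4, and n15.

n2 = true  n4 = false  n15 = true

n1 = B NAND D = false NAND true = true
n2 = C NAND n1 = false NAND true = true
n3 = B NAND C = false NAND false = true
n4 = n3 NAND D = true NAND true = false
n9 = C NAND n2 = false NAND true = true
n10 = NOT A = NOT false = true
n11 = n4 OR n3 = false OR true = true
n14 = n11 NAND n10 = true NAND true = false
n15 = n9 NAND n14 = true NAND false = true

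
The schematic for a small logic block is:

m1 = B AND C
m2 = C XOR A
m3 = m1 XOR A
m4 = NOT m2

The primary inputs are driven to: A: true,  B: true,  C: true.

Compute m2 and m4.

m2 = C XOR A = true XOR true = false
m4 = NOT m2 = NOT false = true

m2 = false, m4 = true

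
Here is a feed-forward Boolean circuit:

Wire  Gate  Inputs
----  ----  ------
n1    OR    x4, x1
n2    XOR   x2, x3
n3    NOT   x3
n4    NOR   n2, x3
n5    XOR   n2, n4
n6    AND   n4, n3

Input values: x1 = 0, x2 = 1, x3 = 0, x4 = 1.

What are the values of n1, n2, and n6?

n1 = x4 OR x1 = 1 OR 0 = 1
n2 = x2 XOR x3 = 1 XOR 0 = 1
n3 = NOT x3 = NOT 0 = 1
n4 = n2 NOR x3 = 1 NOR 0 = 0
n6 = n4 AND n3 = 0 AND 1 = 0

n1 = 1  n2 = 1  n6 = 0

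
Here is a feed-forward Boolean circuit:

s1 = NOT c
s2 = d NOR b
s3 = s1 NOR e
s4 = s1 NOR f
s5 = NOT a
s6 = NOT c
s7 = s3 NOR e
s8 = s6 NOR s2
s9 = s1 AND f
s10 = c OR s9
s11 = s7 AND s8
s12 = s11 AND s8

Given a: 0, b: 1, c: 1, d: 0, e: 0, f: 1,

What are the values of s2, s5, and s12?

s2 = 0, s5 = 1, s12 = 0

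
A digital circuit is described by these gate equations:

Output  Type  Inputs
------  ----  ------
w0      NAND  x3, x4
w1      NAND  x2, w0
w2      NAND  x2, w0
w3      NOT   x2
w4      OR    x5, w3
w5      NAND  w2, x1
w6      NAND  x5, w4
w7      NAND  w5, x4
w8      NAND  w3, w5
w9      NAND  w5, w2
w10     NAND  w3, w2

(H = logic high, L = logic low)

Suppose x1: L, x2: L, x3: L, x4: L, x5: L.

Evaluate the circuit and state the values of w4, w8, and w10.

w0 = x3 NAND x4 = L NAND L = H
w2 = x2 NAND w0 = L NAND H = H
w3 = NOT x2 = NOT L = H
w4 = x5 OR w3 = L OR H = H
w5 = w2 NAND x1 = H NAND L = H
w8 = w3 NAND w5 = H NAND H = L
w10 = w3 NAND w2 = H NAND H = L

w4 = H, w8 = L, w10 = L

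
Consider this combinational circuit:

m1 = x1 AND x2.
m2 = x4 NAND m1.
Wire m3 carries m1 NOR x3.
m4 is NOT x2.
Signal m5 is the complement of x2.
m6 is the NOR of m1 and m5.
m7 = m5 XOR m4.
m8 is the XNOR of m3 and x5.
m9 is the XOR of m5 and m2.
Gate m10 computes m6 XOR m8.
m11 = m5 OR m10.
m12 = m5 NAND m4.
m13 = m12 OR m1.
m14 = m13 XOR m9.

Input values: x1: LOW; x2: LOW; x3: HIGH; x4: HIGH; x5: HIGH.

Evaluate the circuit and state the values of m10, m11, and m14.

m10 = LOW  m11 = HIGH  m14 = LOW

m1 = x1 AND x2 = LOW AND LOW = LOW
m2 = x4 NAND m1 = HIGH NAND LOW = HIGH
m3 = m1 NOR x3 = LOW NOR HIGH = LOW
m4 = NOT x2 = NOT LOW = HIGH
m5 = NOT x2 = NOT LOW = HIGH
m6 = m1 NOR m5 = LOW NOR HIGH = LOW
m8 = m3 XNOR x5 = LOW XNOR HIGH = LOW
m9 = m5 XOR m2 = HIGH XOR HIGH = LOW
m10 = m6 XOR m8 = LOW XOR LOW = LOW
m11 = m5 OR m10 = HIGH OR LOW = HIGH
m12 = m5 NAND m4 = HIGH NAND HIGH = LOW
m13 = m12 OR m1 = LOW OR LOW = LOW
m14 = m13 XOR m9 = LOW XOR LOW = LOW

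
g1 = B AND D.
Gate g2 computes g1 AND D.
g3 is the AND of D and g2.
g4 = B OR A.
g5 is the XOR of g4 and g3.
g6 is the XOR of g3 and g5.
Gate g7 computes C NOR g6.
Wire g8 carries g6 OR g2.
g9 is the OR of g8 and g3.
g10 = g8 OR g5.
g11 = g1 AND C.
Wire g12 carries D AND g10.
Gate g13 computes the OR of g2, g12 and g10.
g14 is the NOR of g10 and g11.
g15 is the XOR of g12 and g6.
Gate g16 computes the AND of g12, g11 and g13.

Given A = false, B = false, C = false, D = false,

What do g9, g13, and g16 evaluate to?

g9 = false, g13 = false, g16 = false

g1 = B AND D = false AND false = false
g2 = g1 AND D = false AND false = false
g3 = D AND g2 = false AND false = false
g4 = B OR A = false OR false = false
g5 = g4 XOR g3 = false XOR false = false
g6 = g3 XOR g5 = false XOR false = false
g8 = g6 OR g2 = false OR false = false
g9 = g8 OR g3 = false OR false = false
g10 = g8 OR g5 = false OR false = false
g11 = g1 AND C = false AND false = false
g12 = D AND g10 = false AND false = false
g13 = g2 OR g12 OR g10 = false OR false OR false = false
g16 = g12 AND g11 AND g13 = false AND false AND false = false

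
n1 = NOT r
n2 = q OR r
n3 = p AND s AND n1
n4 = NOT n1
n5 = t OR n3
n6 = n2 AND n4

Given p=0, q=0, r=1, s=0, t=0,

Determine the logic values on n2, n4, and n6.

n2 = 1, n4 = 1, n6 = 1

n1 = NOT r = NOT 1 = 0
n2 = q OR r = 0 OR 1 = 1
n4 = NOT n1 = NOT 0 = 1
n6 = n2 AND n4 = 1 AND 1 = 1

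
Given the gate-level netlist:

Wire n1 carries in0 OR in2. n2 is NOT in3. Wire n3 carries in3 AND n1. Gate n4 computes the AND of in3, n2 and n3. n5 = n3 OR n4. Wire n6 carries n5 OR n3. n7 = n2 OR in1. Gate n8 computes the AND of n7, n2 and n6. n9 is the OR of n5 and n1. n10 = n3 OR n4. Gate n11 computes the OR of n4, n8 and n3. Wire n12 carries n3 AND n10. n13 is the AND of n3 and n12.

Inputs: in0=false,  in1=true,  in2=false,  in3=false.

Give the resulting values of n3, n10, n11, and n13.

n1 = in0 OR in2 = false OR false = false
n2 = NOT in3 = NOT false = true
n3 = in3 AND n1 = false AND false = false
n4 = in3 AND n2 AND n3 = false AND true AND false = false
n5 = n3 OR n4 = false OR false = false
n6 = n5 OR n3 = false OR false = false
n7 = n2 OR in1 = true OR true = true
n8 = n7 AND n2 AND n6 = true AND true AND false = false
n10 = n3 OR n4 = false OR false = false
n11 = n4 OR n8 OR n3 = false OR false OR false = false
n12 = n3 AND n10 = false AND false = false
n13 = n3 AND n12 = false AND false = false

n3 = false, n10 = false, n11 = false, n13 = false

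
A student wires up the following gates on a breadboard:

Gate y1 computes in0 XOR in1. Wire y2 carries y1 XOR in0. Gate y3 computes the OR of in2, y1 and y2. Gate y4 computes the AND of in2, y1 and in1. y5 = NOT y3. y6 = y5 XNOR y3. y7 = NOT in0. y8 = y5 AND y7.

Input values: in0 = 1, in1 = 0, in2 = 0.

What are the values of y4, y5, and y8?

y4 = 0, y5 = 0, y8 = 0

y1 = in0 XOR in1 = 1 XOR 0 = 1
y2 = y1 XOR in0 = 1 XOR 1 = 0
y3 = in2 OR y1 OR y2 = 0 OR 1 OR 0 = 1
y4 = in2 AND y1 AND in1 = 0 AND 1 AND 0 = 0
y5 = NOT y3 = NOT 1 = 0
y7 = NOT in0 = NOT 1 = 0
y8 = y5 AND y7 = 0 AND 0 = 0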